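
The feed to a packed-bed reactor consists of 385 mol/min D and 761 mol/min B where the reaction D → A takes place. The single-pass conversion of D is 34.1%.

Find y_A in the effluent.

D reacted = 0.341 × 385 = 131.3 mol/min; ν_D = −1, so ξ = 131.3/1 = 131.3 mol/min.
Outlet amounts (n = n₀ + ν ξ):
  D: 385 − 1(131.3) = 253.7
  A: 0 + 1(131.3) = 131.3
  B: 761 (inert)
Total out = 1146 mol/min; y_A = 131.3 / 1146 = 0.1146.

0.115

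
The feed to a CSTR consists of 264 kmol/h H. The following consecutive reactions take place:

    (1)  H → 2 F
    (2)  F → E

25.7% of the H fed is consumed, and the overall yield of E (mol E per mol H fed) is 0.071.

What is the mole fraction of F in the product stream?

Conversion of H: H consumed = 1ξ₁ = 0.257 × 264 → ξ₁ = 67.85 kmol/h.
Yield of E: 1ξ₂ / 264 = 0.071 → ξ₂ = 18.74 kmol/h.
Outlet amounts (n = n₀ + Σ ν·ξ):
  H: 264 − 1(67.85) = 196.2
  F: 0 + 2(67.85) − 1(18.74) = 117
  E: 0 + 1(18.74) = 18.74
Total out = 331.8 kmol/h; y_F = 117 / 331.8 = 0.3524.

0.352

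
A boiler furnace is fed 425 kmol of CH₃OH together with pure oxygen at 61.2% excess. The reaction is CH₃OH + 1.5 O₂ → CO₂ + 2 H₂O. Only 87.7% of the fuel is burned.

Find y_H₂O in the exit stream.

0.455

Stoichiometric O₂ = 1.5 × 425 = 637.5 kmol; O₂ fed = 637.5 × 1.612 = 1028 kmol.
Fuel reacted = 0.877 × 425 → ξ = 372.7 kmol.
Outlet (n = n₀ + ν ξ):
  CH₃OH: 425 − 1(372.7) = 52.27
  O₂: 1028 − 1.5(372.7) = 468.6
  CO₂: 0 + 1(372.7) = 372.7
  H₂O: 0 + 2(372.7) = 745.5
Total out = 1639 kmol; y_H₂O = 745.5 / 1639 = 0.4548.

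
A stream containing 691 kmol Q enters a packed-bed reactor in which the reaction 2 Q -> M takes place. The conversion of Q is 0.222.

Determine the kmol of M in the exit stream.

76.7 kmol

Q reacted = 0.222 × 691 = 153.4 kmol; ν_Q = −2, so ξ = 153.4/2 = 76.7 kmol.
Outlet amounts (n = n₀ + ν ξ):
  Q: 691 − 2(76.7) = 537.6
  M: 0 + 1(76.7) = 76.7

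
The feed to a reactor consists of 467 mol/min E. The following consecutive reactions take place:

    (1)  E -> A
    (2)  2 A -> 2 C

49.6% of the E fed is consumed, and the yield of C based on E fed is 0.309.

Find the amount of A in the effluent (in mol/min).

Conversion of E: E consumed = 1ξ₁ = 0.496 × 467 → ξ₁ = 231.6 mol/min.
Yield of C: 2ξ₂ / 467 = 0.309 → ξ₂ = 72.15 mol/min.
Outlet amounts (n = n₀ + Σ ν·ξ):
  E: 467 − 1(231.6) = 235.4
  A: 0 + 1(231.6) − 2(72.15) = 87.33
  C: 0 + 2(72.15) = 144.3

87.3 mol/min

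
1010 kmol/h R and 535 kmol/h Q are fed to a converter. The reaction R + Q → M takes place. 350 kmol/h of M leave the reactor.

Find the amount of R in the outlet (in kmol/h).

For M: n = n₀ + 1ξ → 350 = 0 + 1ξ, giving ξ = 350 kmol/h.
Outlet amounts (n = n₀ + ν ξ):
  R: 1010 − 1(350) = 660
  Q: 535 − 1(350) = 185
  M: 0 + 1(350) = 350

660 kmol/h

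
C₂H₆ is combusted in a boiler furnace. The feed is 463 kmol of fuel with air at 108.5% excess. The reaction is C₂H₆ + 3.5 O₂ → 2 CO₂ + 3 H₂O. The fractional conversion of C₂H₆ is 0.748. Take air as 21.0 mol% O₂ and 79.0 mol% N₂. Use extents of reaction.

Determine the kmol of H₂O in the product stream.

Stoichiometric O₂ = 3.5 × 463 = 1620 kmol; O₂ fed = 1620 × 2.085 = 3379 kmol.
N₂ fed = 3379 × 79/21 = 12710 kmol.
Fuel reacted = 0.748 × 463 → ξ = 346.3 kmol.
Outlet (n = n₀ + ν ξ):
  C₂H₆: 463 − 1(346.3) = 116.7
  O₂: 3379 − 3.5(346.3) = 2167
  N₂: 12710 (inert)
  CO₂: 0 + 2(346.3) = 692.6
  H₂O: 0 + 3(346.3) = 1039

1040 kmol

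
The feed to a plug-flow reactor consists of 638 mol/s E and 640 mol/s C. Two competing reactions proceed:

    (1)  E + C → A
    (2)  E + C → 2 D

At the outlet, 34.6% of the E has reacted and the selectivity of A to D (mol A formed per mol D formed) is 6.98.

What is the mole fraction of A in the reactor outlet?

Conversion of E: E consumed = 0.346 × 638 = 220.7 mol/s = 1ξ₁ + 1ξ₂.
Selectivity: 1ξ₁ / (2ξ₂) = 6.98 → ξ₁ = 13.96 ξ₂.
Substitute: (1·13.96 + 1) ξ₂ = 220.7 → ξ₂ = 14.76 mol/s, ξ₁ = 206 mol/s.
Outlet amounts (n = n₀ + Σ ν·ξ):
  E: 638 − 1(206) − 1(14.76) = 417.3
  C: 640 − 1(206) − 1(14.76) = 419.3
  A: 0 + 1(206) = 206
  D: 0 + 2(14.76) = 29.51
Total out = 1072 mol/s; y_A = 206 / 1072 = 0.1922.

0.192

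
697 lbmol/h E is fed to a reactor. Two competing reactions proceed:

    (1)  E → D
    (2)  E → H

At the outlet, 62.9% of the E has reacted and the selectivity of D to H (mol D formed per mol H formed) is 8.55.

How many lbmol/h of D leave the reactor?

393 lbmol/h

Conversion of E: E consumed = 0.629 × 697 = 438.4 lbmol/h = 1ξ₁ + 1ξ₂.
Selectivity: 1ξ₁ / (1ξ₂) = 8.55 → ξ₁ = 8.55 ξ₂.
Substitute: (1·8.55 + 1) ξ₂ = 438.4 → ξ₂ = 45.91 lbmol/h, ξ₁ = 392.5 lbmol/h.
Outlet amounts (n = n₀ + Σ ν·ξ):
  E: 697 − 1(392.5) − 1(45.91) = 258.6
  D: 0 + 1(392.5) = 392.5
  H: 0 + 1(45.91) = 45.91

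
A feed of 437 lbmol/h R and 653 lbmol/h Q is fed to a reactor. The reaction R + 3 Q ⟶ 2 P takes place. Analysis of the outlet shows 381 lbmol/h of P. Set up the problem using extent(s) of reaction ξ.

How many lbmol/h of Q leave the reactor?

For P: n = n₀ + 2ξ → 381 = 0 + 2ξ, giving ξ = 190.5 lbmol/h.
Outlet amounts (n = n₀ + ν ξ):
  R: 437 − 1(190.5) = 246.5
  Q: 653 − 3(190.5) = 81.5
  P: 0 + 2(190.5) = 381

81.5 lbmol/h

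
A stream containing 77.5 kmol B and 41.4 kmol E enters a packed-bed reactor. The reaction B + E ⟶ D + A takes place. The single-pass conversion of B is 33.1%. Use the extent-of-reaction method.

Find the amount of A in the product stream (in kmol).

B reacted = 0.331 × 77.5 = 25.65 kmol; ν_B = −1, so ξ = 25.65/1 = 25.65 kmol.
Outlet amounts (n = n₀ + ν ξ):
  B: 77.5 − 1(25.65) = 51.85
  E: 41.4 − 1(25.65) = 15.75
  D: 0 + 1(25.65) = 25.65
  A: 0 + 1(25.65) = 25.65

25.7 kmol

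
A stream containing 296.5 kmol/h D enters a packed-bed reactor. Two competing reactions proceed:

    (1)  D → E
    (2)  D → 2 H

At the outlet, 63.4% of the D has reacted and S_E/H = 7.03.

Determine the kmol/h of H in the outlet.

Conversion of D: D consumed = 0.634 × 296.5 = 188 kmol/h = 1ξ₁ + 1ξ₂.
Selectivity: 1ξ₁ / (2ξ₂) = 7.03 → ξ₁ = 14.06 ξ₂.
Substitute: (1·14.06 + 1) ξ₂ = 188 → ξ₂ = 12.48 kmol/h, ξ₁ = 175.5 kmol/h.
Outlet amounts (n = n₀ + Σ ν·ξ):
  D: 296.5 − 1(175.5) − 1(12.48) = 108.5
  E: 0 + 1(175.5) = 175.5
  H: 0 + 2(12.48) = 24.96

25 kmol/h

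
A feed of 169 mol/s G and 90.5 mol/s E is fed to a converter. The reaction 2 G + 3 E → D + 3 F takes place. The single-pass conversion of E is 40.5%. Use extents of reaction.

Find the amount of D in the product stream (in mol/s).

E reacted = 0.405 × 90.5 = 36.65 mol/s; ν_E = −3, so ξ = 36.65/3 = 12.22 mol/s.
Outlet amounts (n = n₀ + ν ξ):
  G: 169 − 2(12.22) = 144.6
  E: 90.5 − 3(12.22) = 53.85
  D: 0 + 1(12.22) = 12.22
  F: 0 + 3(12.22) = 36.65

12.2 mol/s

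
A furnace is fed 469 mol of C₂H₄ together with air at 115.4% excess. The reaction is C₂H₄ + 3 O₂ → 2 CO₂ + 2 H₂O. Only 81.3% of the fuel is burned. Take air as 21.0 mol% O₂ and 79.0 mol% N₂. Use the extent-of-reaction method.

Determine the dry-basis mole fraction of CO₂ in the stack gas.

0.0539

Stoichiometric O₂ = 3 × 469 = 1407 mol; O₂ fed = 1407 × 2.154 = 3031 mol.
N₂ fed = 3031 × 79/21 = 11400 mol.
Fuel reacted = 0.813 × 469 → ξ = 381.3 mol.
Outlet (n = n₀ + ν ξ):
  C₂H₄: 469 − 1(381.3) = 87.7
  O₂: 3031 − 3(381.3) = 1887
  N₂: 11400 (inert)
  CO₂: 0 + 2(381.3) = 762.6
  H₂O: 0 + 2(381.3) = 762.6
Dry total = 14140 mol; y_CO₂ (dry) = 762.6 / 14140 = 0.05394.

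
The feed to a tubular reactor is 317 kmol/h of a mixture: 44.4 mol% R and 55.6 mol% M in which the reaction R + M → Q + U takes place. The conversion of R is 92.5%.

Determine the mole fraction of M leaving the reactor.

R reacted = 0.925 × 140.7 = 130.2 kmol/h; ν_R = −1, so ξ = 130.2/1 = 130.2 kmol/h.
Outlet amounts (n = n₀ + ν ξ):
  R: 140.7 − 1(130.2) = 10.56
  M: 176.3 − 1(130.2) = 46.06
  Q: 0 + 1(130.2) = 130.2
  U: 0 + 1(130.2) = 130.2
Total out = 317 kmol/h; y_M = 46.06 / 317 = 0.1453.

0.145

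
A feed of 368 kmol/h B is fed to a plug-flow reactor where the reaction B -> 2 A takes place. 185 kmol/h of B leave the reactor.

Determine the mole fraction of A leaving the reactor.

For B: n = n₀ − 1ξ → 185 = 368 − 1ξ, giving ξ = 183 kmol/h.
Outlet amounts (n = n₀ + ν ξ):
  B: 368 − 1(183) = 185
  A: 0 + 2(183) = 366
Total out = 551 kmol/h; y_A = 366 / 551 = 0.6642.

0.664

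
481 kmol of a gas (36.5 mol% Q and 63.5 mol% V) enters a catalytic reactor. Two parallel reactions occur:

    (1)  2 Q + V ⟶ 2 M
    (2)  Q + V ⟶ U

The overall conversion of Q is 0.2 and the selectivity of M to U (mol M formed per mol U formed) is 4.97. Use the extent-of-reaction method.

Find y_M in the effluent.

0.0635

Conversion of Q: Q consumed = 0.2 × 175.6 = 35.11 kmol = 2ξ₁ + 1ξ₂.
Selectivity: 2ξ₁ / (1ξ₂) = 4.97 → ξ₁ = 2.485 ξ₂.
Substitute: (2·2.485 + 1) ξ₂ = 35.11 → ξ₂ = 5.882 kmol, ξ₁ = 14.62 kmol.
Outlet amounts (n = n₀ + Σ ν·ξ):
  Q: 175.6 − 2(14.62) − 1(5.882) = 140.5
  V: 305.4 − 1(14.62) − 1(5.882) = 284.9
  M: 0 + 2(14.62) = 29.23
  U: 0 + 1(5.882) = 5.882
Total out = 460.5 kmol; y_M = 29.23 / 460.5 = 0.06348.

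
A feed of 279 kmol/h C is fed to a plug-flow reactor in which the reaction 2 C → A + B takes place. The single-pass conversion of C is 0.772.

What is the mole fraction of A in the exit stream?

C reacted = 0.772 × 279 = 215.4 kmol/h; ν_C = −2, so ξ = 215.4/2 = 107.7 kmol/h.
Outlet amounts (n = n₀ + ν ξ):
  C: 279 − 2(107.7) = 63.61
  A: 0 + 1(107.7) = 107.7
  B: 0 + 1(107.7) = 107.7
Total out = 279 kmol/h; y_A = 107.7 / 279 = 0.386.

0.386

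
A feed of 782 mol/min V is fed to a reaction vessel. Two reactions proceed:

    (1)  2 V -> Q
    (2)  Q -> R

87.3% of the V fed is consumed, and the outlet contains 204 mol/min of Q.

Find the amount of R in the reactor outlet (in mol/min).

137 mol/min

Conversion of V: V consumed = 2ξ₁ = 0.873 × 782 → ξ₁ = 341.3 mol/min.
Q balance: n_Q = 0 + 1ξ₁ − 1ξ₂ = 204 → ξ₂ = (1·341.3 − 204)/1 = 137.3 mol/min.
Outlet amounts (n = n₀ + Σ ν·ξ):
  V: 782 − 2(341.3) = 99.31
  Q: 0 + 1(341.3) − 1(137.3) = 204
  R: 0 + 1(137.3) = 137.3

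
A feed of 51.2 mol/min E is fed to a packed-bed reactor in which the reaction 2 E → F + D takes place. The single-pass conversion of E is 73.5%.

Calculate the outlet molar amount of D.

18.8 mol/min

E reacted = 0.735 × 51.2 = 37.63 mol/min; ν_E = −2, so ξ = 37.63/2 = 18.82 mol/min.
Outlet amounts (n = n₀ + ν ξ):
  E: 51.2 − 2(18.82) = 13.57
  F: 0 + 1(18.82) = 18.82
  D: 0 + 1(18.82) = 18.82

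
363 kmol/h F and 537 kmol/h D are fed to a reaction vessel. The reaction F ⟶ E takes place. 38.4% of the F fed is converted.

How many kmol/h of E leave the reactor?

139 kmol/h

F reacted = 0.384 × 363 = 139.4 kmol/h; ν_F = −1, so ξ = 139.4/1 = 139.4 kmol/h.
Outlet amounts (n = n₀ + ν ξ):
  F: 363 − 1(139.4) = 223.6
  E: 0 + 1(139.4) = 139.4
  D: 537 (inert)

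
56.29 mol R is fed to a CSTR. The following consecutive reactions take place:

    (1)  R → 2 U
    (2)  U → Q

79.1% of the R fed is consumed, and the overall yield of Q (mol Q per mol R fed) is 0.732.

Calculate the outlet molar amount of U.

47.8 mol

Conversion of R: R consumed = 1ξ₁ = 0.791 × 56.29 → ξ₁ = 44.53 mol.
Yield of Q: 1ξ₂ / 56.29 = 0.732 → ξ₂ = 41.2 mol.
Outlet amounts (n = n₀ + Σ ν·ξ):
  R: 56.29 − 1(44.53) = 11.76
  U: 0 + 2(44.53) − 1(41.2) = 47.85
  Q: 0 + 1(41.2) = 41.2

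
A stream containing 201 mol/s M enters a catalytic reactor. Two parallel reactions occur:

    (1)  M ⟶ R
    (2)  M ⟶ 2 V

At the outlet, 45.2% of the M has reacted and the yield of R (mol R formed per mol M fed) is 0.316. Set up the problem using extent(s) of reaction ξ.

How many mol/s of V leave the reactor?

Yield of R: 1ξ₁ / 201 = 0.316 → ξ₁ = 63.52 mol/s.
Conversion of M: 1ξ₁ + 1ξ₂ = 0.452 × 201 = 90.85 → ξ₂ = 27.34 mol/s.
Outlet amounts (n = n₀ + Σ ν·ξ):
  M: 201 − 1(63.52) − 1(27.34) = 110.1
  R: 0 + 1(63.52) = 63.52
  V: 0 + 2(27.34) = 54.67

54.7 mol/s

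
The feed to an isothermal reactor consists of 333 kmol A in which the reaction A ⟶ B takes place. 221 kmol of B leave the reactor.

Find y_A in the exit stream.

0.336

For B: n = n₀ + 1ξ → 221 = 0 + 1ξ, giving ξ = 221 kmol.
Outlet amounts (n = n₀ + ν ξ):
  A: 333 − 1(221) = 112
  B: 0 + 1(221) = 221
Total out = 333 kmol; y_A = 112 / 333 = 0.3363.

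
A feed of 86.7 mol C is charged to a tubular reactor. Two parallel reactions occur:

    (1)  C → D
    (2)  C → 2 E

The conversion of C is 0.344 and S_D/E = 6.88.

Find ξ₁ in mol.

Conversion of C: C consumed = 0.344 × 86.7 = 29.82 mol = 1ξ₁ + 1ξ₂.
Selectivity: 1ξ₁ / (2ξ₂) = 6.88 → ξ₁ = 13.76 ξ₂.
Substitute: (1·13.76 + 1) ξ₂ = 29.82 → ξ₂ = 2.021 mol, ξ₁ = 27.8 mol.
Outlet amounts (n = n₀ + Σ ν·ξ):
  C: 86.7 − 1(27.8) − 1(2.021) = 56.88
  D: 0 + 1(27.8) = 27.8
  E: 0 + 2(2.021) = 4.041

ξ₁ = 27.8 mol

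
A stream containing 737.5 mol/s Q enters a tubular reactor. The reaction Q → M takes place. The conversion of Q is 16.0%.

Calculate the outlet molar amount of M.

Q reacted = 0.16 × 737.5 = 118 mol/s; ν_Q = −1, so ξ = 118/1 = 118 mol/s.
Outlet amounts (n = n₀ + ν ξ):
  Q: 737.5 − 1(118) = 619.5
  M: 0 + 1(118) = 118

118 mol/s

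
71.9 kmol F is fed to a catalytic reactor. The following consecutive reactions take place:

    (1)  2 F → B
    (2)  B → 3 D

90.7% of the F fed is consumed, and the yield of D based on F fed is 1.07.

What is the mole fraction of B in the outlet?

Conversion of F: F consumed = 2ξ₁ = 0.907 × 71.9 → ξ₁ = 32.61 kmol.
Yield of D: 3ξ₂ / 71.9 = 1.07 → ξ₂ = 25.64 kmol.
Outlet amounts (n = n₀ + Σ ν·ξ):
  F: 71.9 − 2(32.61) = 6.687
  B: 0 + 1(32.61) − 1(25.64) = 6.962
  D: 0 + 3(25.64) = 76.93
Total out = 90.58 kmol; y_B = 6.962 / 90.58 = 0.07686.

0.0769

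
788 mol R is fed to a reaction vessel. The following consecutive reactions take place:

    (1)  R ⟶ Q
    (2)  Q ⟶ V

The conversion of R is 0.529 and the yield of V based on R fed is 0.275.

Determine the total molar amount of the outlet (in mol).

788 mol

Conversion of R: R consumed = 1ξ₁ = 0.529 × 788 → ξ₁ = 416.9 mol.
Yield of V: 1ξ₂ / 788 = 0.275 → ξ₂ = 216.7 mol.
Outlet amounts (n = n₀ + Σ ν·ξ):
  R: 788 − 1(416.9) = 371.1
  Q: 0 + 1(416.9) − 1(216.7) = 200.2
  V: 0 + 1(216.7) = 216.7
Total out = 371.1 + 200.2 + 216.7 = 788 mol.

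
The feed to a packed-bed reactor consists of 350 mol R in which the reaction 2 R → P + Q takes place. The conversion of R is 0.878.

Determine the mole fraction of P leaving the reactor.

0.439

R reacted = 0.878 × 350 = 307.3 mol; ν_R = −2, so ξ = 307.3/2 = 153.7 mol.
Outlet amounts (n = n₀ + ν ξ):
  R: 350 − 2(153.7) = 42.7
  P: 0 + 1(153.7) = 153.7
  Q: 0 + 1(153.7) = 153.7
Total out = 350 mol; y_P = 153.7 / 350 = 0.439.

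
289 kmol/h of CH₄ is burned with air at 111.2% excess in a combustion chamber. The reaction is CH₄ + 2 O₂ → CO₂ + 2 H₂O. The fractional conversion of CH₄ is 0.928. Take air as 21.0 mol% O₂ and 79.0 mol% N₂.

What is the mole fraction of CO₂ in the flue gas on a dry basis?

0.0482

Stoichiometric O₂ = 2 × 289 = 578 kmol/h; O₂ fed = 578 × 2.112 = 1221 kmol/h.
N₂ fed = 1221 × 79/21 = 4592 kmol/h.
Fuel reacted = 0.928 × 289 → ξ = 268.2 kmol/h.
Outlet (n = n₀ + ν ξ):
  CH₄: 289 − 1(268.2) = 20.81
  O₂: 1221 − 2(268.2) = 684.4
  N₂: 4592 (inert)
  CO₂: 0 + 1(268.2) = 268.2
  H₂O: 0 + 2(268.2) = 536.4
Dry total = 5566 kmol/h; y_CO₂ (dry) = 268.2 / 5566 = 0.04819.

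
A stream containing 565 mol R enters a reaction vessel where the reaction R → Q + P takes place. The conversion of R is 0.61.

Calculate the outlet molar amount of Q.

345 mol

R reacted = 0.61 × 565 = 344.6 mol; ν_R = −1, so ξ = 344.6/1 = 344.6 mol.
Outlet amounts (n = n₀ + ν ξ):
  R: 565 − 1(344.6) = 220.4
  Q: 0 + 1(344.6) = 344.6
  P: 0 + 1(344.6) = 344.6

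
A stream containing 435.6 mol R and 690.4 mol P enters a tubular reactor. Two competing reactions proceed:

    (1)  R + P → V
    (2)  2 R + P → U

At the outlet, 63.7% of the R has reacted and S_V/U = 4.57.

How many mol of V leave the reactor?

Conversion of R: R consumed = 0.637 × 435.6 = 277.5 mol = 1ξ₁ + 2ξ₂.
Selectivity: 1ξ₁ / (1ξ₂) = 4.57 → ξ₁ = 4.57 ξ₂.
Substitute: (1·4.57 + 2) ξ₂ = 277.5 → ξ₂ = 42.23 mol, ξ₁ = 193 mol.
Outlet amounts (n = n₀ + Σ ν·ξ):
  R: 435.6 − 1(193) − 2(42.23) = 158.1
  P: 690.4 − 1(193) − 1(42.23) = 455.2
  V: 0 + 1(193) = 193
  U: 0 + 1(42.23) = 42.23

193 mol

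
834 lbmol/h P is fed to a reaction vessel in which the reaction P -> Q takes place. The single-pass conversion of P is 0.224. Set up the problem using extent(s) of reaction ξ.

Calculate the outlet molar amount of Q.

P reacted = 0.224 × 834 = 186.8 lbmol/h; ν_P = −1, so ξ = 186.8/1 = 186.8 lbmol/h.
Outlet amounts (n = n₀ + ν ξ):
  P: 834 − 1(186.8) = 647.2
  Q: 0 + 1(186.8) = 186.8

187 lbmol/h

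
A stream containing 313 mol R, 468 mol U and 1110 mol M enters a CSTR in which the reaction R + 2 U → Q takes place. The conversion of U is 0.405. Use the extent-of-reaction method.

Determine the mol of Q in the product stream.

94.8 mol

U reacted = 0.405 × 468 = 189.5 mol; ν_U = −2, so ξ = 189.5/2 = 94.77 mol.
Outlet amounts (n = n₀ + ν ξ):
  R: 313 − 1(94.77) = 218.2
  U: 468 − 2(94.77) = 278.5
  Q: 0 + 1(94.77) = 94.77
  M: 1110 (inert)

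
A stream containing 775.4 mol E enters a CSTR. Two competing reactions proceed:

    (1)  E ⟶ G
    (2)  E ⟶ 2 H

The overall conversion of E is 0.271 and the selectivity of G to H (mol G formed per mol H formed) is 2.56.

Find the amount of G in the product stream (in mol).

Conversion of E: E consumed = 0.271 × 775.4 = 210.1 mol = 1ξ₁ + 1ξ₂.
Selectivity: 1ξ₁ / (2ξ₂) = 2.56 → ξ₁ = 5.12 ξ₂.
Substitute: (1·5.12 + 1) ξ₂ = 210.1 → ξ₂ = 34.34 mol, ξ₁ = 175.8 mol.
Outlet amounts (n = n₀ + Σ ν·ξ):
  E: 775.4 − 1(175.8) − 1(34.34) = 565.3
  G: 0 + 1(175.8) = 175.8
  H: 0 + 2(34.34) = 68.67

176 mol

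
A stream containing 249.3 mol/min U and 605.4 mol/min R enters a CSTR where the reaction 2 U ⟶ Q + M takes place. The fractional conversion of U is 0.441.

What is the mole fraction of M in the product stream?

0.0643

U reacted = 0.441 × 249.3 = 109.9 mol/min; ν_U = −2, so ξ = 109.9/2 = 54.97 mol/min.
Outlet amounts (n = n₀ + ν ξ):
  U: 249.3 − 2(54.97) = 139.4
  Q: 0 + 1(54.97) = 54.97
  M: 0 + 1(54.97) = 54.97
  R: 605.4 (inert)
Total out = 854.7 mol/min; y_M = 54.97 / 854.7 = 0.06432.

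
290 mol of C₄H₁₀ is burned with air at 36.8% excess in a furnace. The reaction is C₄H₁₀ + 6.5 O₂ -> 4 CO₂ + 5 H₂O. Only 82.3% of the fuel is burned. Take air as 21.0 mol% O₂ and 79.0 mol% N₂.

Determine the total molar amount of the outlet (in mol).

12900 mol

Stoichiometric O₂ = 6.5 × 290 = 1885 mol; O₂ fed = 1885 × 1.368 = 2579 mol.
N₂ fed = 2579 × 79/21 = 9701 mol.
Fuel reacted = 0.823 × 290 → ξ = 238.7 mol.
Outlet (n = n₀ + ν ξ):
  C₄H₁₀: 290 − 1(238.7) = 51.33
  O₂: 2579 − 6.5(238.7) = 1027
  N₂: 9701 (inert)
  CO₂: 0 + 4(238.7) = 954.7
  H₂O: 0 + 5(238.7) = 1193
Total out = 51.33 + 1027 + 9701 + 954.7 + 1193 = 12930 mol.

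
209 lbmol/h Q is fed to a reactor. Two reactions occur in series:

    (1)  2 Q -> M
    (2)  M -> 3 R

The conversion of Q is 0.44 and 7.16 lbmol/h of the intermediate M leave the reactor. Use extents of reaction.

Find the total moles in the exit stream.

Conversion of Q: Q consumed = 2ξ₁ = 0.44 × 209 → ξ₁ = 45.98 lbmol/h.
M balance: n_M = 0 + 1ξ₁ − 1ξ₂ = 7.16 → ξ₂ = (1·45.98 − 7.16)/1 = 38.82 lbmol/h.
Outlet amounts (n = n₀ + Σ ν·ξ):
  Q: 209 − 2(45.98) = 117
  M: 0 + 1(45.98) − 1(38.82) = 7.16
  R: 0 + 3(38.82) = 116.5
Total out = 117 + 7.16 + 116.5 = 240.7 lbmol/h.

241 lbmol/h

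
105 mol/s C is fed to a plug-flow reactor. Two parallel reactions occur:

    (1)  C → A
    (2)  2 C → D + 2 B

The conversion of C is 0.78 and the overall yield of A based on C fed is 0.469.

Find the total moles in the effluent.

121 mol/s

Yield of A: 1ξ₁ / 105 = 0.469 → ξ₁ = 49.24 mol/s.
Conversion of C: 1ξ₁ + 2ξ₂ = 0.78 × 105 = 81.9 → ξ₂ = 16.33 mol/s.
Outlet amounts (n = n₀ + Σ ν·ξ):
  C: 105 − 1(49.24) − 2(16.33) = 23.1
  A: 0 + 1(49.24) = 49.24
  D: 0 + 1(16.33) = 16.33
  B: 0 + 2(16.33) = 32.66
Total out = 23.1 + 49.24 + 16.33 + 32.66 = 121.3 mol/s.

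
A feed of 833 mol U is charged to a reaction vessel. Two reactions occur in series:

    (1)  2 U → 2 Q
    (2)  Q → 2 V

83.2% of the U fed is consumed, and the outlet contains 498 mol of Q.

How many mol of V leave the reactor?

Conversion of U: U consumed = 2ξ₁ = 0.832 × 833 → ξ₁ = 346.5 mol.
Q balance: n_Q = 0 + 2ξ₁ − 1ξ₂ = 498 → ξ₂ = (2·346.5 − 498)/1 = 195.1 mol.
Outlet amounts (n = n₀ + Σ ν·ξ):
  U: 833 − 2(346.5) = 139.9
  Q: 0 + 2(346.5) − 1(195.1) = 498
  V: 0 + 2(195.1) = 390.1

390 mol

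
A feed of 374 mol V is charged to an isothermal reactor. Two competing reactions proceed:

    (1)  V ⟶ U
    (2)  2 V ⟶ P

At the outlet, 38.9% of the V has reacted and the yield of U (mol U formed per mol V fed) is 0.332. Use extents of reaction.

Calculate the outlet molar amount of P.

10.7 mol

Yield of U: 1ξ₁ / 374 = 0.332 → ξ₁ = 124.2 mol.
Conversion of V: 1ξ₁ + 2ξ₂ = 0.389 × 374 = 145.5 → ξ₂ = 10.66 mol.
Outlet amounts (n = n₀ + Σ ν·ξ):
  V: 374 − 1(124.2) − 2(10.66) = 228.5
  U: 0 + 1(124.2) = 124.2
  P: 0 + 1(10.66) = 10.66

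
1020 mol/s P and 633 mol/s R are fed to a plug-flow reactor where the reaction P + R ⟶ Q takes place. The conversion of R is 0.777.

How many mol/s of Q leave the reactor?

R reacted = 0.777 × 633 = 491.8 mol/s; ν_R = −1, so ξ = 491.8/1 = 491.8 mol/s.
Outlet amounts (n = n₀ + ν ξ):
  P: 1020 − 1(491.8) = 528.2
  R: 633 − 1(491.8) = 141.2
  Q: 0 + 1(491.8) = 491.8

492 mol/s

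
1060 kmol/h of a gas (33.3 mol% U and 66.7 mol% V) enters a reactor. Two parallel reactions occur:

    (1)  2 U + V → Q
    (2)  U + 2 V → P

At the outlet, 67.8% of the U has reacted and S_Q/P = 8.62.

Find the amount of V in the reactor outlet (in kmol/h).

Conversion of U: U consumed = 0.678 × 353 = 239.3 kmol/h = 2ξ₁ + 1ξ₂.
Selectivity: 1ξ₁ / (1ξ₂) = 8.62 → ξ₁ = 8.62 ξ₂.
Substitute: (2·8.62 + 1) ξ₂ = 239.3 → ξ₂ = 13.12 kmol/h, ξ₁ = 113.1 kmol/h.
Outlet amounts (n = n₀ + Σ ν·ξ):
  U: 353 − 2(113.1) − 1(13.12) = 113.7
  V: 707 − 1(113.1) − 2(13.12) = 567.7
  Q: 0 + 1(113.1) = 113.1
  P: 0 + 1(13.12) = 13.12

568 kmol/h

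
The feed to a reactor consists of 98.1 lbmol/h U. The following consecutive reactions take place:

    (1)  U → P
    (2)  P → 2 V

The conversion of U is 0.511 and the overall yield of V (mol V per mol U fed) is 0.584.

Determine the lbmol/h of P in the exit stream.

21.5 lbmol/h

Conversion of U: U consumed = 1ξ₁ = 0.511 × 98.1 → ξ₁ = 50.13 lbmol/h.
Yield of V: 2ξ₂ / 98.1 = 0.584 → ξ₂ = 28.65 lbmol/h.
Outlet amounts (n = n₀ + Σ ν·ξ):
  U: 98.1 − 1(50.13) = 47.97
  P: 0 + 1(50.13) − 1(28.65) = 21.48
  V: 0 + 2(28.65) = 57.29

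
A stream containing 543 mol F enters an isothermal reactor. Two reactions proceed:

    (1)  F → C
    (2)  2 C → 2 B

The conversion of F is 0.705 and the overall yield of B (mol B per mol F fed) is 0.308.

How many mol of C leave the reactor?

Conversion of F: F consumed = 1ξ₁ = 0.705 × 543 → ξ₁ = 382.8 mol.
Yield of B: 2ξ₂ / 543 = 0.308 → ξ₂ = 83.62 mol.
Outlet amounts (n = n₀ + Σ ν·ξ):
  F: 543 − 1(382.8) = 160.2
  C: 0 + 1(382.8) − 2(83.62) = 215.6
  B: 0 + 2(83.62) = 167.2

216 mol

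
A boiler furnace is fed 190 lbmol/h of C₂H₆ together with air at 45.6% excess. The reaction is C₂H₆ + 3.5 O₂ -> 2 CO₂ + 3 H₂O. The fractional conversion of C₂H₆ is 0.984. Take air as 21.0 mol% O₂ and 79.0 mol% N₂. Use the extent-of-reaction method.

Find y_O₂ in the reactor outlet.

Stoichiometric O₂ = 3.5 × 190 = 665 lbmol/h; O₂ fed = 665 × 1.456 = 968.2 lbmol/h.
N₂ fed = 968.2 × 79/21 = 3642 lbmol/h.
Fuel reacted = 0.984 × 190 → ξ = 187 lbmol/h.
Outlet (n = n₀ + ν ξ):
  C₂H₆: 190 − 1(187) = 3.04
  O₂: 968.2 − 3.5(187) = 313.9
  N₂: 3642 (inert)
  CO₂: 0 + 2(187) = 373.9
  H₂O: 0 + 3(187) = 560.9
Total out = 4894 lbmol/h; y_O₂ = 313.9 / 4894 = 0.06413.

0.0641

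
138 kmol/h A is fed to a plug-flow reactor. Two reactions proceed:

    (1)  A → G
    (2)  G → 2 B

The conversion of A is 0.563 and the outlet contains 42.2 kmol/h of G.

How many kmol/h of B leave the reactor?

Conversion of A: A consumed = 1ξ₁ = 0.563 × 138 → ξ₁ = 77.69 kmol/h.
G balance: n_G = 0 + 1ξ₁ − 1ξ₂ = 42.2 → ξ₂ = (1·77.69 − 42.2)/1 = 35.49 kmol/h.
Outlet amounts (n = n₀ + Σ ν·ξ):
  A: 138 − 1(77.69) = 60.31
  G: 0 + 1(77.69) − 1(35.49) = 42.2
  B: 0 + 2(35.49) = 70.99

71 kmol/h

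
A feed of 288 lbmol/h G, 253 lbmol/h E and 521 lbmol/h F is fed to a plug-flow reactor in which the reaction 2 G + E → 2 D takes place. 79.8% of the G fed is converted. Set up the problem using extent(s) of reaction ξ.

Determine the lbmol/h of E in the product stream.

138 lbmol/h

G reacted = 0.798 × 288 = 229.8 lbmol/h; ν_G = −2, so ξ = 229.8/2 = 114.9 lbmol/h.
Outlet amounts (n = n₀ + ν ξ):
  G: 288 − 2(114.9) = 58.18
  E: 253 − 1(114.9) = 138.1
  D: 0 + 2(114.9) = 229.8
  F: 521 (inert)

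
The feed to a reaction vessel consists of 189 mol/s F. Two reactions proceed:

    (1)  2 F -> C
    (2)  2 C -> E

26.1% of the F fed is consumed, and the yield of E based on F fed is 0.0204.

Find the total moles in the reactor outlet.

Conversion of F: F consumed = 2ξ₁ = 0.261 × 189 → ξ₁ = 24.66 mol/s.
Yield of E: 1ξ₂ / 189 = 0.0204 → ξ₂ = 3.856 mol/s.
Outlet amounts (n = n₀ + Σ ν·ξ):
  F: 189 − 2(24.66) = 139.7
  C: 0 + 1(24.66) − 2(3.856) = 16.95
  E: 0 + 1(3.856) = 3.856
Total out = 139.7 + 16.95 + 3.856 = 160.5 mol/s.

160 mol/s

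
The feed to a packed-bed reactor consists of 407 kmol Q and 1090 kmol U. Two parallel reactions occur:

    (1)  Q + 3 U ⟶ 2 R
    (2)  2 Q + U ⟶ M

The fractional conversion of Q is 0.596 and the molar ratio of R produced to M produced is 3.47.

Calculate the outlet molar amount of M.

64.9 kmol

Conversion of Q: Q consumed = 0.596 × 407 = 242.6 kmol = 1ξ₁ + 2ξ₂.
Selectivity: 2ξ₁ / (1ξ₂) = 3.47 → ξ₁ = 1.735 ξ₂.
Substitute: (1·1.735 + 2) ξ₂ = 242.6 → ξ₂ = 64.95 kmol, ξ₁ = 112.7 kmol.
Outlet amounts (n = n₀ + Σ ν·ξ):
  Q: 407 − 1(112.7) − 2(64.95) = 164.4
  U: 1090 − 3(112.7) − 1(64.95) = 687
  R: 0 + 2(112.7) = 225.4
  M: 0 + 1(64.95) = 64.95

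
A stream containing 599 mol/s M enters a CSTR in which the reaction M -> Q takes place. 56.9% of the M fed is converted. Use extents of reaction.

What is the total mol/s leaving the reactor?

M reacted = 0.569 × 599 = 340.8 mol/s; ν_M = −1, so ξ = 340.8/1 = 340.8 mol/s.
Outlet amounts (n = n₀ + ν ξ):
  M: 599 − 1(340.8) = 258.2
  Q: 0 + 1(340.8) = 340.8
Total out = 258.2 + 340.8 = 599 mol/s.

599 mol/s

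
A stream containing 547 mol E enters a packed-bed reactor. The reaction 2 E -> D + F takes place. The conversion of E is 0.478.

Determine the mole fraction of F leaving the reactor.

E reacted = 0.478 × 547 = 261.5 mol; ν_E = −2, so ξ = 261.5/2 = 130.7 mol.
Outlet amounts (n = n₀ + ν ξ):
  E: 547 − 2(130.7) = 285.5
  D: 0 + 1(130.7) = 130.7
  F: 0 + 1(130.7) = 130.7
Total out = 547 mol; y_F = 130.7 / 547 = 0.239.

0.239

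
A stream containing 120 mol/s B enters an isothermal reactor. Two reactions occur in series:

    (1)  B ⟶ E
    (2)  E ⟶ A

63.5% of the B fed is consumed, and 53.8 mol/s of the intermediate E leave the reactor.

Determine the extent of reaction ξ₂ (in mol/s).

Conversion of B: B consumed = 1ξ₁ = 0.635 × 120 → ξ₁ = 76.2 mol/s.
E balance: n_E = 0 + 1ξ₁ − 1ξ₂ = 53.8 → ξ₂ = (1·76.2 − 53.8)/1 = 22.4 mol/s.
Outlet amounts (n = n₀ + Σ ν·ξ):
  B: 120 − 1(76.2) = 43.8
  E: 0 + 1(76.2) − 1(22.4) = 53.8
  A: 0 + 1(22.4) = 22.4

ξ₂ = 22.4 mol/s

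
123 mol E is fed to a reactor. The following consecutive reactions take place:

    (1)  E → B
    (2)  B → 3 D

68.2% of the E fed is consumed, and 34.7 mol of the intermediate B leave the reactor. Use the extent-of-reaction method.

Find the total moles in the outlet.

221 mol

Conversion of E: E consumed = 1ξ₁ = 0.682 × 123 → ξ₁ = 83.89 mol.
B balance: n_B = 0 + 1ξ₁ − 1ξ₂ = 34.7 → ξ₂ = (1·83.89 − 34.7)/1 = 49.19 mol.
Outlet amounts (n = n₀ + Σ ν·ξ):
  E: 123 − 1(83.89) = 39.11
  B: 0 + 1(83.89) − 1(49.19) = 34.7
  D: 0 + 3(49.19) = 147.6
Total out = 39.11 + 34.7 + 147.6 = 221.4 mol.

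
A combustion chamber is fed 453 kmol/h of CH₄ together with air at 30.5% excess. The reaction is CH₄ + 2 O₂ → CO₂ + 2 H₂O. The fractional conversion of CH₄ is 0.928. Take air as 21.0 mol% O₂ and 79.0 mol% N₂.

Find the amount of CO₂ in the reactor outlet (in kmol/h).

420 kmol/h

Stoichiometric O₂ = 2 × 453 = 906 kmol/h; O₂ fed = 906 × 1.305 = 1182 kmol/h.
N₂ fed = 1182 × 79/21 = 4448 kmol/h.
Fuel reacted = 0.928 × 453 → ξ = 420.4 kmol/h.
Outlet (n = n₀ + ν ξ):
  CH₄: 453 − 1(420.4) = 32.62
  O₂: 1182 − 2(420.4) = 341.6
  N₂: 4448 (inert)
  CO₂: 0 + 1(420.4) = 420.4
  H₂O: 0 + 2(420.4) = 840.8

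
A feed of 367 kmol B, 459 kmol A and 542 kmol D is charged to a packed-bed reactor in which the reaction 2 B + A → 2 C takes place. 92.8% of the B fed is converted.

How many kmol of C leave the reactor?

341 kmol

B reacted = 0.928 × 367 = 340.6 kmol; ν_B = −2, so ξ = 340.6/2 = 170.3 kmol.
Outlet amounts (n = n₀ + ν ξ):
  B: 367 − 2(170.3) = 26.42
  A: 459 − 1(170.3) = 288.7
  C: 0 + 2(170.3) = 340.6
  D: 542 (inert)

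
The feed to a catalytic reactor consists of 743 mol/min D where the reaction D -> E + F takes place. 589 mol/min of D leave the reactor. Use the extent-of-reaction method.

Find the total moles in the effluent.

897 mol/min

For D: n = n₀ − 1ξ → 589 = 743 − 1ξ, giving ξ = 154 mol/min.
Outlet amounts (n = n₀ + ν ξ):
  D: 743 − 1(154) = 589
  E: 0 + 1(154) = 154
  F: 0 + 1(154) = 154
Total out = 589 + 154 + 154 = 897 mol/min.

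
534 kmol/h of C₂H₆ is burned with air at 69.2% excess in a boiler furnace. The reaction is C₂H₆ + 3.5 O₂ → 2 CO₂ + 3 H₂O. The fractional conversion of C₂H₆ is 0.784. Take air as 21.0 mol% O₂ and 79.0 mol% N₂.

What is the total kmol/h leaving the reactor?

15800 kmol/h

Stoichiometric O₂ = 3.5 × 534 = 1869 kmol/h; O₂ fed = 1869 × 1.692 = 3162 kmol/h.
N₂ fed = 3162 × 79/21 = 11900 kmol/h.
Fuel reacted = 0.784 × 534 → ξ = 418.7 kmol/h.
Outlet (n = n₀ + ν ξ):
  C₂H₆: 534 − 1(418.7) = 115.3
  O₂: 3162 − 3.5(418.7) = 1697
  N₂: 11900 (inert)
  CO₂: 0 + 2(418.7) = 837.3
  H₂O: 0 + 3(418.7) = 1256
Total out = 115.3 + 1697 + 11900 + 837.3 + 1256 = 15800 kmol/h.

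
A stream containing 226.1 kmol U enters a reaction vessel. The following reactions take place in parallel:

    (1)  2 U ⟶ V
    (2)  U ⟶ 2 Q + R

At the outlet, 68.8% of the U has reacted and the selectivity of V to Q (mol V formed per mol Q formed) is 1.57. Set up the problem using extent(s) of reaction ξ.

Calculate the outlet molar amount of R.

Conversion of U: U consumed = 0.688 × 226.1 = 155.6 kmol = 2ξ₁ + 1ξ₂.
Selectivity: 1ξ₁ / (2ξ₂) = 1.57 → ξ₁ = 3.14 ξ₂.
Substitute: (2·3.14 + 1) ξ₂ = 155.6 → ξ₂ = 21.37 kmol, ξ₁ = 67.09 kmol.
Outlet amounts (n = n₀ + Σ ν·ξ):
  U: 226.1 − 2(67.09) − 1(21.37) = 70.54
  V: 0 + 1(67.09) = 67.09
  Q: 0 + 2(21.37) = 42.74
  R: 0 + 1(21.37) = 21.37

21.4 kmol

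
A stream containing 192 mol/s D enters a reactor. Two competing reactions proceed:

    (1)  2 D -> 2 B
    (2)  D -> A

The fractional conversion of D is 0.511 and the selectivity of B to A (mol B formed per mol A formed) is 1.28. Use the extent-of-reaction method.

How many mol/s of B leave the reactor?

55.1 mol/s

Conversion of D: D consumed = 0.511 × 192 = 98.11 mol/s = 2ξ₁ + 1ξ₂.
Selectivity: 2ξ₁ / (1ξ₂) = 1.28 → ξ₁ = 0.64 ξ₂.
Substitute: (2·0.64 + 1) ξ₂ = 98.11 → ξ₂ = 43.03 mol/s, ξ₁ = 27.54 mol/s.
Outlet amounts (n = n₀ + Σ ν·ξ):
  D: 192 − 2(27.54) − 1(43.03) = 93.89
  B: 0 + 2(27.54) = 55.08
  A: 0 + 1(43.03) = 43.03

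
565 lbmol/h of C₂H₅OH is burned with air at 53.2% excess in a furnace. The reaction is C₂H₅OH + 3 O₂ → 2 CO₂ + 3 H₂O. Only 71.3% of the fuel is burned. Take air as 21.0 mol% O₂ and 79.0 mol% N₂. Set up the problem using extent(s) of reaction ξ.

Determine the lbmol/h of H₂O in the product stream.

1210 lbmol/h

Stoichiometric O₂ = 3 × 565 = 1695 lbmol/h; O₂ fed = 1695 × 1.532 = 2597 lbmol/h.
N₂ fed = 2597 × 79/21 = 9769 lbmol/h.
Fuel reacted = 0.713 × 565 → ξ = 402.8 lbmol/h.
Outlet (n = n₀ + ν ξ):
  C₂H₅OH: 565 − 1(402.8) = 162.2
  O₂: 2597 − 3(402.8) = 1388
  N₂: 9769 (inert)
  CO₂: 0 + 2(402.8) = 805.7
  H₂O: 0 + 3(402.8) = 1209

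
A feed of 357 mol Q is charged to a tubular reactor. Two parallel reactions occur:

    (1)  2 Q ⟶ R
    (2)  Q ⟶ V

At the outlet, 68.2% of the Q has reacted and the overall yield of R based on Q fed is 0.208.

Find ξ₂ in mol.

Yield of R: 1ξ₁ / 357 = 0.208 → ξ₁ = 74.26 mol.
Conversion of Q: 2ξ₁ + 1ξ₂ = 0.682 × 357 = 243.5 → ξ₂ = 94.96 mol.
Outlet amounts (n = n₀ + Σ ν·ξ):
  Q: 357 − 2(74.26) − 1(94.96) = 113.5
  R: 0 + 1(74.26) = 74.26
  V: 0 + 1(94.96) = 94.96

ξ₂ = 95 mol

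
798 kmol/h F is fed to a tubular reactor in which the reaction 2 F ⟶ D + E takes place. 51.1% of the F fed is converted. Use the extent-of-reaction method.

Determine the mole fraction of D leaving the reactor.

F reacted = 0.511 × 798 = 407.8 kmol/h; ν_F = −2, so ξ = 407.8/2 = 203.9 kmol/h.
Outlet amounts (n = n₀ + ν ξ):
  F: 798 − 2(203.9) = 390.2
  D: 0 + 1(203.9) = 203.9
  E: 0 + 1(203.9) = 203.9
Total out = 798 kmol/h; y_D = 203.9 / 798 = 0.2555.

0.256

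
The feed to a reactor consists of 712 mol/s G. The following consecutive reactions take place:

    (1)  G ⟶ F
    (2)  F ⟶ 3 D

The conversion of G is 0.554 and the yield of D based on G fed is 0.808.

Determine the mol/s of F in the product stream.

203 mol/s

Conversion of G: G consumed = 1ξ₁ = 0.554 × 712 → ξ₁ = 394.4 mol/s.
Yield of D: 3ξ₂ / 712 = 0.808 → ξ₂ = 191.8 mol/s.
Outlet amounts (n = n₀ + Σ ν·ξ):
  G: 712 − 1(394.4) = 317.6
  F: 0 + 1(394.4) − 1(191.8) = 202.7
  D: 0 + 3(191.8) = 575.3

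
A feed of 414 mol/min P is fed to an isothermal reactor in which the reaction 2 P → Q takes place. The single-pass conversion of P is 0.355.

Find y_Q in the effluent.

0.216

P reacted = 0.355 × 414 = 147 mol/min; ν_P = −2, so ξ = 147/2 = 73.48 mol/min.
Outlet amounts (n = n₀ + ν ξ):
  P: 414 − 2(73.48) = 267
  Q: 0 + 1(73.48) = 73.48
Total out = 340.5 mol/min; y_Q = 73.48 / 340.5 = 0.2158.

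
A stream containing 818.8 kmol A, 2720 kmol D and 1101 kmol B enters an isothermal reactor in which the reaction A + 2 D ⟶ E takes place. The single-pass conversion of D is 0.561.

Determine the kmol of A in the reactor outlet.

55.8 kmol

D reacted = 0.561 × 2720 = 1526 kmol; ν_D = −2, so ξ = 1526/2 = 763 kmol.
Outlet amounts (n = n₀ + ν ξ):
  A: 818.8 − 1(763) = 55.84
  D: 2720 − 2(763) = 1194
  E: 0 + 1(763) = 763
  B: 1101 (inert)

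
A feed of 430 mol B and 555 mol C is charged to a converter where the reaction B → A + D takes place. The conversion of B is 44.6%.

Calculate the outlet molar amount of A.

192 mol

B reacted = 0.446 × 430 = 191.8 mol; ν_B = −1, so ξ = 191.8/1 = 191.8 mol.
Outlet amounts (n = n₀ + ν ξ):
  B: 430 − 1(191.8) = 238.2
  A: 0 + 1(191.8) = 191.8
  D: 0 + 1(191.8) = 191.8
  C: 555 (inert)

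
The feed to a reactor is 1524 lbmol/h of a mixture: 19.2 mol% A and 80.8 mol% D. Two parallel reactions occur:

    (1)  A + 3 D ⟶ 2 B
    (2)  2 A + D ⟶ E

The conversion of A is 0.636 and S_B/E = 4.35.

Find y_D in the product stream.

0.722

Conversion of A: A consumed = 0.636 × 292.6 = 186.1 lbmol/h = 1ξ₁ + 2ξ₂.
Selectivity: 2ξ₁ / (1ξ₂) = 4.35 → ξ₁ = 2.175 ξ₂.
Substitute: (1·2.175 + 2) ξ₂ = 186.1 → ξ₂ = 44.57 lbmol/h, ξ₁ = 96.95 lbmol/h.
Outlet amounts (n = n₀ + Σ ν·ξ):
  A: 292.6 − 1(96.95) − 2(44.57) = 106.5
  D: 1231 − 3(96.95) − 1(44.57) = 896
  B: 0 + 2(96.95) = 193.9
  E: 0 + 1(44.57) = 44.57
Total out = 1241 lbmol/h; y_D = 896 / 1241 = 0.722.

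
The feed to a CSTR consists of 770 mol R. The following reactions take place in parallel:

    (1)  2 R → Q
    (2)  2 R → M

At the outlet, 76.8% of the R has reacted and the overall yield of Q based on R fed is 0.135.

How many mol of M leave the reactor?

192 mol

Yield of Q: 1ξ₁ / 770 = 0.135 → ξ₁ = 104 mol.
Conversion of R: 2ξ₁ + 2ξ₂ = 0.768 × 770 = 591.4 → ξ₂ = 191.7 mol.
Outlet amounts (n = n₀ + Σ ν·ξ):
  R: 770 − 2(104) − 2(191.7) = 178.6
  Q: 0 + 1(104) = 104
  M: 0 + 1(191.7) = 191.7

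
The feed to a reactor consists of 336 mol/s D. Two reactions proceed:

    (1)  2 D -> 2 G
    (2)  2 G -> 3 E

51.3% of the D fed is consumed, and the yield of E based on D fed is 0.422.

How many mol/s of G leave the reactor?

77.8 mol/s

Conversion of D: D consumed = 2ξ₁ = 0.513 × 336 → ξ₁ = 86.18 mol/s.
Yield of E: 3ξ₂ / 336 = 0.422 → ξ₂ = 47.26 mol/s.
Outlet amounts (n = n₀ + Σ ν·ξ):
  D: 336 − 2(86.18) = 163.6
  G: 0 + 2(86.18) − 2(47.26) = 77.84
  E: 0 + 3(47.26) = 141.8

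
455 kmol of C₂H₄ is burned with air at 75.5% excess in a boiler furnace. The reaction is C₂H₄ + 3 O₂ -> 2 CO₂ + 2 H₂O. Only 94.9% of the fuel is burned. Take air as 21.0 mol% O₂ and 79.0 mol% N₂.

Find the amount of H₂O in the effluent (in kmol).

864 kmol

Stoichiometric O₂ = 3 × 455 = 1365 kmol; O₂ fed = 1365 × 1.755 = 2396 kmol.
N₂ fed = 2396 × 79/21 = 9012 kmol.
Fuel reacted = 0.949 × 455 → ξ = 431.8 kmol.
Outlet (n = n₀ + ν ξ):
  C₂H₄: 455 − 1(431.8) = 23.21
  O₂: 2396 − 3(431.8) = 1100
  N₂: 9012 (inert)
  CO₂: 0 + 2(431.8) = 863.6
  H₂O: 0 + 2(431.8) = 863.6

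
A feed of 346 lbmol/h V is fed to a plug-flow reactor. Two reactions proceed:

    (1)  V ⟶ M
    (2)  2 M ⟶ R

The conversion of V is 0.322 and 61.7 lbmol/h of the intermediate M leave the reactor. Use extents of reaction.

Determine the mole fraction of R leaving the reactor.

Conversion of V: V consumed = 1ξ₁ = 0.322 × 346 → ξ₁ = 111.4 lbmol/h.
M balance: n_M = 0 + 1ξ₁ − 2ξ₂ = 61.7 → ξ₂ = (1·111.4 − 61.7)/2 = 24.86 lbmol/h.
Outlet amounts (n = n₀ + Σ ν·ξ):
  V: 346 − 1(111.4) = 234.6
  M: 0 + 1(111.4) − 2(24.86) = 61.7
  R: 0 + 1(24.86) = 24.86
Total out = 321.1 lbmol/h; y_R = 24.86 / 321.1 = 0.0774.

0.0774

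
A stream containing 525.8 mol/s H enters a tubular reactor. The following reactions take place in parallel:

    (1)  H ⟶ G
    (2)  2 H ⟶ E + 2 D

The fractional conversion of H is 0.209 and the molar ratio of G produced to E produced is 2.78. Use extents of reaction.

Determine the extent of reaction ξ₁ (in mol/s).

Conversion of H: H consumed = 0.209 × 525.8 = 109.9 mol/s = 1ξ₁ + 2ξ₂.
Selectivity: 1ξ₁ / (1ξ₂) = 2.78 → ξ₁ = 2.78 ξ₂.
Substitute: (1·2.78 + 2) ξ₂ = 109.9 → ξ₂ = 22.99 mol/s, ξ₁ = 63.91 mol/s.
Outlet amounts (n = n₀ + Σ ν·ξ):
  H: 525.8 − 1(63.91) − 2(22.99) = 415.9
  G: 0 + 1(63.91) = 63.91
  E: 0 + 1(22.99) = 22.99
  D: 0 + 2(22.99) = 45.98

ξ₁ = 63.9 mol/s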